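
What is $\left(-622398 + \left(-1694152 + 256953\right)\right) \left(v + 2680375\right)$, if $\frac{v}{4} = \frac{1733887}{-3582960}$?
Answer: $- \frac{4944922209643228961}{895740} \approx -5.5205 \cdot 10^{12}$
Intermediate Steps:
$v = - \frac{1733887}{895740}$ ($v = 4 \frac{1733887}{-3582960} = 4 \cdot 1733887 \left(- \frac{1}{3582960}\right) = 4 \left(- \frac{1733887}{3582960}\right) = - \frac{1733887}{895740} \approx -1.9357$)
$\left(-622398 + \left(-1694152 + 256953\right)\right) \left(v + 2680375\right) = \left(-622398 + \left(-1694152 + 256953\right)\right) \left(- \frac{1733887}{895740} + 2680375\right) = \left(-622398 - 1437199\right) \frac{2400917368613}{895740} = \left(-2059597\right) \frac{2400917368613}{895740} = - \frac{4944922209643228961}{895740}$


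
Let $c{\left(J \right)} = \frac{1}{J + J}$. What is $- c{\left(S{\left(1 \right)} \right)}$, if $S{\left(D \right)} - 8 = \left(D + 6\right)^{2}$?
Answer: $- \frac{1}{114} \approx -0.0087719$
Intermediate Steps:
$S{\left(D \right)} = 8 + \left(6 + D\right)^{2}$ ($S{\left(D \right)} = 8 + \left(D + 6\right)^{2} = 8 + \left(6 + D\right)^{2}$)
$c{\left(J \right)} = \frac{1}{2 J}$
$- c{\left(S{\left(1 \right)} \right)} = - \frac{1}{2 \left(8 + \left(6 + 1\right)^{2}\right)} = - \frac{1}{2 \left(8 + 7^{2}\right)} = - \frac{1}{2 \left(8 + 49\right)} = - \frac{1}{2 \cdot 57} = \left(-1\right) \frac{1}{114} = - \frac{1}{114}$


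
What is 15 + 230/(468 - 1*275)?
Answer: 3125/193 ≈ 16.192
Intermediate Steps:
15 + 230/(468 - 1*275) = 15 + 230/(468 - 275) = 15 + 230/193 = 3125/193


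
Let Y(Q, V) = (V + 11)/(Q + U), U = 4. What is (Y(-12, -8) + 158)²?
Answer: 1590121/64 ≈ 24846.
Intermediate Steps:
Y(Q, V) = (11 + V)/(4 + Q) (Y(Q, V) = (V + 11)/(Q + 4) = (11 + V)/(4 + Q))
(Y(-12, -8) + 158)² = ((11 - 8)/(4 - 12) + 158)² = (3/(-8) + 158)² = (-⅛*3 + 158)² = (-3/8 + 158)² = (1261/8)² = 1590121/64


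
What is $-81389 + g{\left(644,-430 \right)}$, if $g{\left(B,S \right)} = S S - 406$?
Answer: $103105$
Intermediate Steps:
$g{\left(B,S \right)} = -406 + S^{2}$ ($g{\left(B,S \right)} = S^{2} - 406 = -406 + S^{2}$)
$-81389 + g{\left(644,-430 \right)} = -81389 - \left(406 - \left(-430\right)^{2}\right) = -81389 + \left(-406 + 184900\right) = -81389 + 184494 = 103105$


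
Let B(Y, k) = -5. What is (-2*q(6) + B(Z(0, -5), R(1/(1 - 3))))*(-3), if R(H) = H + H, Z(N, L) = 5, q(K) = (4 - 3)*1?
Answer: 21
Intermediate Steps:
q(K) = 1 (q(K) = 1*1 = 1)
R(H) = 2*H
(-2*q(6) + B(Z(0, -5), R(1/(1 - 3))))*(-3) = (-2*1 - 5)*(-3) = (-2 - 5)*(-3) = -7*(-3) = 21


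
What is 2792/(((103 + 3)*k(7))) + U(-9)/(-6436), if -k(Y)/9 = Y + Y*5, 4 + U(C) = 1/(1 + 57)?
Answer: -258241097/3739225896 ≈ -0.069063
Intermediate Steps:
U(C) = -231/58 (U(C) = -4 + 1/(1 + 57) = -4 + 1/58 = -231/58)
k(Y) = -54*Y (k(Y) = -9*(Y + Y*5) = -9*(Y + 5*Y) = -54*Y)
2792/(((103 + 3)*k(7))) + U(-9)/(-6436) = 2792/(((103 + 3)*(-54*7))) - 231/58/(-6436) = 2792/((106*(-378))) - 231/58*(-1/6436) = 2792/(-40068) + 231/373288 = 2792*(-1/40068) + 231/373288 = -698/10017 + 231/373288 = -258241097/3739225896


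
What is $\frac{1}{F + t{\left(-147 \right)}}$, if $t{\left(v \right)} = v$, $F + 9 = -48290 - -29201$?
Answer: $- \frac{1}{19245} \approx -5.1962 \cdot 10^{-5}$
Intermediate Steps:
$F = -19098$ ($F = -9 - 19089 = -19098$)
$\frac{1}{F + t{\left(-147 \right)}} = \frac{1}{-19098 - 147} = \frac{1}{-19245} = - \frac{1}{19245}$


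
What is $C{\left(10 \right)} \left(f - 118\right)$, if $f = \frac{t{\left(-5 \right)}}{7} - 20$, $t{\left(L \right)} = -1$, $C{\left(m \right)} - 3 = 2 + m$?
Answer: $- \frac{14505}{7} \approx -2072.1$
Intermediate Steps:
$C{\left(m \right)} = 5 + m$ ($C{\left(m \right)} = 3 + \left(2 + m\right) = 5 + m$)
$f = - \frac{141}{7}$ ($f = - \frac{1}{7} - 20 = - \frac{141}{7} \approx -20.143$)
$C{\left(10 \right)} \left(f - 118\right) = \left(5 + 10\right) \left(- \frac{141}{7} - 118\right) = 15 \left(- \frac{967}{7}\right) = - \frac{14505}{7}$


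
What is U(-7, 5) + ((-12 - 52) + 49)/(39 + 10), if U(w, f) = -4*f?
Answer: -995/49 ≈ -20.306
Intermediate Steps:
U(-7, 5) + ((-12 - 52) + 49)/(39 + 10) = -4*5 + ((-12 - 52) + 49)/(39 + 10) = -20 + (-64 + 49)/49 = -20 + (1/49)*(-15) = -20 - 15/49 = -995/49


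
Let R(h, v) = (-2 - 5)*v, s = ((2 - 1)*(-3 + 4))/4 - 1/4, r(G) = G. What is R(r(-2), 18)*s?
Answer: 0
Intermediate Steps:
s = 0 (s = (1*1)*(¼) - 1*¼ = 1*(¼) - ¼ = ¼ - ¼ = 0)
R(h, v) = -7*v
R(r(-2), 18)*s = -7*18*0 = -126*0 = 0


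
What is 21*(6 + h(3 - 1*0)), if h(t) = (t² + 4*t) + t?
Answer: 630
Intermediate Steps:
h(t) = t² + 5*t
21*(6 + h(3 - 1*0)) = 21*(6 + (3 - 1*0)*(5 + (3 - 1*0))) = 21*(6 + (3 + 0)*(5 + (3 + 0))) = 21*(6 + 3*(5 + 3)) = 21*(6 + 3*8) = 21*(6 + 24) = 21*30 = 630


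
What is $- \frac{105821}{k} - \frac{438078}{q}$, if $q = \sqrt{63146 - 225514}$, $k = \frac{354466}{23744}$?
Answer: $- \frac{179472416}{25319} + \frac{219039 i \sqrt{2537}}{10148} \approx -7088.4 + 1087.2 i$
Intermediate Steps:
$k = \frac{25319}{1696}$ ($k = 354466 \cdot \frac{1}{23744} = \frac{25319}{1696} \approx 14.929$)
$q = 8 i \sqrt{2537}$ ($q = \sqrt{-162368} = 8 i \sqrt{2537} \approx 402.95 i$)
$- \frac{105821}{k} - \frac{438078}{q} = - \frac{105821}{\frac{25319}{1696}} - \frac{438078}{8 i \sqrt{2537}} = \left(-105821\right) \frac{1696}{25319} - 438078 \left(- \frac{i \sqrt{2537}}{20296}\right) = - \frac{179472416}{25319} + \frac{219039 i \sqrt{2537}}{10148}$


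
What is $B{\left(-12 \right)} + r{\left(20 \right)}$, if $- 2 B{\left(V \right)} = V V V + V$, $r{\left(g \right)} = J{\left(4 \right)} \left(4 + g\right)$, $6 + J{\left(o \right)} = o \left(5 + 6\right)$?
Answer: $1782$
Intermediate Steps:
$J{\left(o \right)} = -6 + 11 o$ ($J{\left(o \right)} = -6 + o \left(5 + 6\right) = -6 + o 11 = -6 + 11 o$)
$r{\left(g \right)} = 152 + 38 g$ ($r{\left(g \right)} = \left(-6 + 11 \cdot 4\right) \left(4 + g\right) = \left(-6 + 44\right) \left(4 + g\right) = 38 \left(4 + g\right) = 152 + 38 g$)
$B{\left(V \right)} = - \frac{V}{2} - \frac{V^{3}}{2}$ ($B{\left(V \right)} = - \frac{V V V + V}{2} = - \frac{V V^{2} + V}{2} = - \frac{V^{3} + V}{2} = - \frac{V + V^{3}}{2} = - \frac{V}{2} - \frac{V^{3}}{2}$)
$B{\left(-12 \right)} + r{\left(20 \right)} = \left(- \frac{1}{2}\right) \left(-12\right) \left(1 + \left(-12\right)^{2}\right) + \left(152 + 38 \cdot 20\right) = \left(- \frac{1}{2}\right) \left(-12\right) \left(1 + 144\right) + \left(152 + 760\right) = \left(- \frac{1}{2}\right) \left(-12\right) 145 + 912 = 870 + 912 = 1782$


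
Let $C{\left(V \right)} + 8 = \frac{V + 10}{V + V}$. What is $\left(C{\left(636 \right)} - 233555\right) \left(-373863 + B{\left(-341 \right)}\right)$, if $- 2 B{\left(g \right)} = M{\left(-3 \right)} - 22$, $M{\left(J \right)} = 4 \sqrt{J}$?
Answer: $\frac{13883530964935}{159} + \frac{148545745 i \sqrt{3}}{318} \approx 8.7318 \cdot 10^{10} + 8.0908 \cdot 10^{5} i$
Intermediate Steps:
$C{\left(V \right)} = -8 + \frac{10 + V}{2 V}$ ($C{\left(V \right)} = -8 + \frac{V + 10}{V + V} = -8 + \frac{10 + V}{2 V}$)
$B{\left(g \right)} = 11 - 2 i \sqrt{3}$ ($B{\left(g \right)} = - \frac{4 \sqrt{-3} - 22}{2} = - \frac{4 i \sqrt{3} - 22}{2} = - \frac{-22 + 4 i \sqrt{3}}{2} = 11 - 2 i \sqrt{3}$)
$\left(C{\left(636 \right)} - 233555\right) \left(-373863 + B{\left(-341 \right)}\right) = \left(\left(- \frac{15}{2} + \frac{5}{636}\right) - 233555\right) \left(-373863 + \left(11 - 2 i \sqrt{3}\right)\right) = \left(\left(- \frac{15}{2} + 5 \cdot \frac{1}{636}\right) - 233555\right) \left(-373852 - 2 i \sqrt{3}\right) = \left(\left(- \frac{15}{2} + \frac{5}{636}\right) - 233555\right) \left(-373852 - 2 i \sqrt{3}\right) = \left(- \frac{4765}{636} - 233555\right) \left(-373852 - 2 i \sqrt{3}\right) = - \frac{148545745 \left(-373852 - 2 i \sqrt{3}\right)}{636} = \frac{13883530964935}{159} + \frac{148545745 i \sqrt{3}}{318}$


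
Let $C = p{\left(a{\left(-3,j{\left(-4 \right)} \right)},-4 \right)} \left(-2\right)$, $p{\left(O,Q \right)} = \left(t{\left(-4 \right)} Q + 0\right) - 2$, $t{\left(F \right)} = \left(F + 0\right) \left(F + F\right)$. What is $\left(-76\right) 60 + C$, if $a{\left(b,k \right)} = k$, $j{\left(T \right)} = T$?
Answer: $-4300$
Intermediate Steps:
$t{\left(F \right)} = 2 F^{2}$ ($t{\left(F \right)} = F 2 F = 2 F^{2}$)
$p{\left(O,Q \right)} = -2 + 32 Q$ ($p{\left(O,Q \right)} = \left(2 \left(-4\right)^{2} Q + 0\right) - 2 = \left(2 \cdot 16 Q + 0\right) - 2 = \left(32 Q + 0\right) - 2 = 32 Q - 2 = -2 + 32 Q$)
$C = 260$ ($C = \left(-2 + 32 \left(-4\right)\right) \left(-2\right) = \left(-2 - 128\right) \left(-2\right) = \left(-130\right) \left(-2\right) = 260$)
$\left(-76\right) 60 + C = \left(-76\right) 60 + 260 = -4560 + 260 = -4300$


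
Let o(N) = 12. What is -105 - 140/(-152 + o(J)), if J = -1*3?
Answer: -104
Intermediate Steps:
J = -3
-105 - 140/(-152 + o(J)) = -105 - 140/(-152 + 12) = -105 - 140/(-140) = -105 - 140*(-1/140) = -105 + 1 = -104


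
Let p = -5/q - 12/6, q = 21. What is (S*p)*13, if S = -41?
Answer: 25051/21 ≈ 1192.9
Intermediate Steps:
p = -47/21 (p = -5/21 - 12/6 = -5*1/21 - 12*1/6 = -5/21 - 2 = -47/21 ≈ -2.2381)
(S*p)*13 = -41*(-47/21)*13 = (1927/21)*13 = 25051/21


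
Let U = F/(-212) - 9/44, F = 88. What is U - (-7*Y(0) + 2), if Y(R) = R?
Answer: -6109/2332 ≈ -2.6196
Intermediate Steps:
U = -1445/2332 (U = 88/(-212) - 9/44 = 88*(-1/212) - 9*1/44 = -22/53 - 9/44 = -1445/2332 ≈ -0.61964)
U - (-7*Y(0) + 2) = -1445/2332 - (-7*0 + 2) = -1445/2332 - (0 + 2) = -1445/2332 - 1*2 = -1445/2332 - 2 = -6109/2332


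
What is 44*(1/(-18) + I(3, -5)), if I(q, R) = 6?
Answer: 2354/9 ≈ 261.56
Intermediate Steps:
44*(1/(-18) + I(3, -5)) = 44*(1/(-18) + 6) = 44*(-1/18 + 6) = 44*(107/18) = 2354/9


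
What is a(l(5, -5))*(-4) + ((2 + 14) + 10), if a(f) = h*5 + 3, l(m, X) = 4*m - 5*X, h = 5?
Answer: -86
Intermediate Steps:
l(m, X) = -5*X + 4*m
a(f) = 28 (a(f) = 5*5 + 3 = 25 + 3 = 28)
a(l(5, -5))*(-4) + ((2 + 14) + 10) = 28*(-4) + ((2 + 14) + 10) = -112 + (16 + 10) = -112 + 26 = -86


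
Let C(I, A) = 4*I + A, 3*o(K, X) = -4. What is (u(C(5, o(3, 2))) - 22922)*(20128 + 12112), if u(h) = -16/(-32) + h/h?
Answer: -738956920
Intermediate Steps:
o(K, X) = -4/3 (o(K, X) = (⅓)*(-4) = -4/3)
C(I, A) = A + 4*I
u(h) = 3/2 (u(h) = -16*(-1/32) + 1 = ½ + 1 = 3/2)
(u(C(5, o(3, 2))) - 22922)*(20128 + 12112) = (3/2 - 22922)*(20128 + 12112) = -45841/2*32240 = -738956920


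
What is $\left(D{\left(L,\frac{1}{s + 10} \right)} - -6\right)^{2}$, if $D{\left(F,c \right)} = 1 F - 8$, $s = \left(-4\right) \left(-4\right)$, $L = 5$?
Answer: $9$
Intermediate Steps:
$s = 16$
$D{\left(F,c \right)} = -8 + F$ ($D{\left(F,c \right)} = F - 8 = -8 + F$)
$\left(D{\left(L,\frac{1}{s + 10} \right)} - -6\right)^{2} = \left(\left(-8 + 5\right) - -6\right)^{2} = \left(-3 + 6\right)^{2} = 3^{2} = 9$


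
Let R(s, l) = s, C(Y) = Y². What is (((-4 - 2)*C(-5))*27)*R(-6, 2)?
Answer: 24300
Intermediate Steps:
(((-4 - 2)*C(-5))*27)*R(-6, 2) = (((-4 - 2)*(-5)²)*27)*(-6) = (-6*25*27)*(-6) = -150*27*(-6) = -4050*(-6) = 24300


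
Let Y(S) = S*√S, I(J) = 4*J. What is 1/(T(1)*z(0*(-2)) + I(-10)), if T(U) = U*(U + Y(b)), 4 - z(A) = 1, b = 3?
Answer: -37/1126 - 9*√3/1126 ≈ -0.046704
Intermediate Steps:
Y(S) = S^(3/2)
z(A) = 3 (z(A) = 4 - 1*1 = 4 - 1 = 3)
T(U) = U*(U + 3*√3) (T(U) = U*(U + 3^(3/2)) = U*(U + 3*√3))
1/(T(1)*z(0*(-2)) + I(-10)) = 1/((1*(1 + 3*√3))*3 + 4*(-10)) = 1/((1 + 3*√3)*3 - 40) = 1/((3 + 9*√3) - 40) = 1/(-37 + 9*√3)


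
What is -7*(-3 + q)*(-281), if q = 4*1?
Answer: 1967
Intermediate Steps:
q = 4
-7*(-3 + q)*(-281) = -7*(-3 + 4)*(-281) = -7*1*(-281) = -7*(-281) = 1967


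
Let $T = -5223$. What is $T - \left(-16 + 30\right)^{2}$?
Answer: $-5419$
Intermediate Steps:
$T - \left(-16 + 30\right)^{2} = -5223 - \left(-16 + 30\right)^{2} = -5223 - 14^{2} = -5223 - 196 = -5419$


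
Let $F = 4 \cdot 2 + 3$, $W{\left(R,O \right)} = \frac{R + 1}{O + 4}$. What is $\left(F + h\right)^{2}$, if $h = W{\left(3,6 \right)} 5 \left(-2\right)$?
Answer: $49$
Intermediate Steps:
$W{\left(R,O \right)} = \frac{1 + R}{4 + O}$
$F = 11$ ($F = 8 + 3 = 11$)
$h = -4$ ($h = \frac{1 + 3}{4 + 6} \cdot 5 \left(-2\right) = \frac{1}{10} \cdot 4 \cdot 5 \left(-2\right) = \frac{2}{5} \cdot 5 \left(-2\right) = 2 \left(-2\right) = -4$)
$\left(F + h\right)^{2} = \left(11 - 4\right)^{2} = 7^{2} = 49$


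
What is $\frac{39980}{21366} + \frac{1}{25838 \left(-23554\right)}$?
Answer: $\frac{12165679146797}{6501548296116} \approx 1.8712$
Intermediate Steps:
$\frac{39980}{21366} + \frac{1}{25838 \left(-23554\right)} = 39980 \cdot \frac{1}{21366} + \frac{1}{25838} \left(- \frac{1}{23554}\right) = \frac{19990}{10683} - \frac{1}{608588252} = \frac{12165679146797}{6501548296116}$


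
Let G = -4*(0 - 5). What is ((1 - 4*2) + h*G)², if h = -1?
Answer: 729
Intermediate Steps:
G = 20 (G = -4*(-5) = 20)
((1 - 4*2) + h*G)² = ((1 - 4*2) - 1*20)² = ((1 - 8) - 20)² = (-7 - 20)² = (-27)² = 729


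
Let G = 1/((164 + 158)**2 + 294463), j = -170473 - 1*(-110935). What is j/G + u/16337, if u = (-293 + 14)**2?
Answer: -402982893381/17 ≈ -2.3705e+10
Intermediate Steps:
j = -59538 (j = -170473 + 110935 = -59538)
G = 1/398147 (G = 1/(322**2 + 294463) = 1/(103684 + 294463) = 1/398147 ≈ 2.5116e-6)
u = 77841 (u = (-279)**2 = 77841)
j/G + u/16337 = -59538/1/398147 + 77841/16337 = -59538*398147 + 77841*(1/16337) = -23704876086 + 81/17 = -402982893381/17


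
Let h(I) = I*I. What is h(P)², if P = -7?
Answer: 2401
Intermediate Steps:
h(I) = I²
h(P)² = ((-7)²)² = 49² = 2401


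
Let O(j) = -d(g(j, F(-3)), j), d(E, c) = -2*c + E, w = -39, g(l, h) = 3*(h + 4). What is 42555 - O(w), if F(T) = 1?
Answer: 42648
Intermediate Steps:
g(l, h) = 12 + 3*h (g(l, h) = 3*(4 + h) = 12 + 3*h)
d(E, c) = E - 2*c
O(j) = -15 + 2*j (O(j) = -((12 + 3*1) - 2*j) = -((12 + 3) - 2*j) = -(15 - 2*j) = -15 + 2*j)
42555 - O(w) = 42555 - (-15 + 2*(-39)) = 42555 - (-15 - 78) = 42555 - 1*(-93) = 42555 + 93 = 42648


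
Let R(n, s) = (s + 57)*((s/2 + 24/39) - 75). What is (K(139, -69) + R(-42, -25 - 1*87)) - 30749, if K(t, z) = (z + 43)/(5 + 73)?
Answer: -919549/39 ≈ -23578.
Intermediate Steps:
K(t, z) = 43/78 + z/78 (K(t, z) = (43 + z)/78 = (43 + z)*(1/78) = 43/78 + z/78)
R(n, s) = (57 + s)*(-967/13 + s/2) (R(n, s) = (57 + s)*((s*(½) + 24*(1/39)) - 75) = (57 + s)*((s/2 + 8/13) - 75) = (57 + s)*((8/13 + s/2) - 75) = (57 + s)*(-967/13 + s/2))
(K(139, -69) + R(-42, -25 - 1*87)) - 30749 = ((43/78 + (1/78)*(-69)) + (-55119/13 + (-25 - 1*87)²/2 - 1193*(-25 - 1*87)/26)) - 30749 = ((43/78 - 23/26) + (-55119/13 + (-25 - 87)²/2 - 1193*(-25 - 87)/26)) - 30749 = (-⅓ + (-55119/13 + (½)*(-112)² - 1193/26*(-112))) - 30749 = (-⅓ + (-55119/13 + (½)*12544 + 66808/13)) - 30749 = (-⅓ + (-55119/13 + 6272 + 66808/13)) - 30749 = (-⅓ + 93225/13) - 30749 = 279662/39 - 30749 = -919549/39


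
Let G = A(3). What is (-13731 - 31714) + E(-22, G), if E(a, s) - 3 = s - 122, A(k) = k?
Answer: -45561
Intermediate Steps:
G = 3
E(a, s) = -119 + s (E(a, s) = 3 + (s - 122) = 3 + (-122 + s) = -119 + s)
(-13731 - 31714) + E(-22, G) = (-13731 - 31714) + (-119 + 3) = -45445 - 116 = -45561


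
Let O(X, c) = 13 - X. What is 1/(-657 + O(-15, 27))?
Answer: -1/629 ≈ -0.0015898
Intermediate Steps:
1/(-657 + O(-15, 27)) = 1/(-657 + (13 - 1*(-15))) = 1/(-657 + (13 + 15)) = 1/(-657 + 28) = 1/(-629) = -1/629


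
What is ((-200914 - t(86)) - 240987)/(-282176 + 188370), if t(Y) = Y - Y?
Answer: 441901/93806 ≈ 4.7108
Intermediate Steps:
t(Y) = 0
((-200914 - t(86)) - 240987)/(-282176 + 188370) = ((-200914 - 1*0) - 240987)/(-282176 + 188370) = ((-200914 + 0) - 240987)/(-93806) = (-200914 - 240987)*(-1/93806) = -441901*(-1/93806) = 441901/93806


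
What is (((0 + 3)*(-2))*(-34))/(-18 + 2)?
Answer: -51/4 ≈ -12.750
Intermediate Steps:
(((0 + 3)*(-2))*(-34))/(-18 + 2) = ((3*(-2))*(-34))/(-16) = -6*(-34)*(-1/16) = 204*(-1/16) = -51/4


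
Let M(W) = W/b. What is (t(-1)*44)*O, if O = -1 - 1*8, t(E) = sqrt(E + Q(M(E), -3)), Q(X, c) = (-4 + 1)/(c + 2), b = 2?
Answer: -396*sqrt(2) ≈ -560.03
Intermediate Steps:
M(W) = W/2
Q(X, c) = -3/(2 + c)
t(E) = sqrt(3 + E) (t(E) = sqrt(E - 3/(2 - 3)) = sqrt(E - 3/(-1)) = sqrt(E - 3*(-1)) = sqrt(E + 3) = sqrt(3 + E))
O = -9 (O = -1 - 8 = -9)
(t(-1)*44)*O = (sqrt(3 - 1)*44)*(-9) = (sqrt(2)*44)*(-9) = (44*sqrt(2))*(-9) = -396*sqrt(2)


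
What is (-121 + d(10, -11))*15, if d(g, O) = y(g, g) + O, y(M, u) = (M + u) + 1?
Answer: -1665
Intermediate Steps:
y(M, u) = 1 + M + u
d(g, O) = 1 + O + 2*g (d(g, O) = (1 + g + g) + O = (1 + 2*g) + O = 1 + O + 2*g)
(-121 + d(10, -11))*15 = (-121 + (1 - 11 + 2*10))*15 = (-121 + (1 - 11 + 20))*15 = (-121 + 10)*15 = -111*15 = -1665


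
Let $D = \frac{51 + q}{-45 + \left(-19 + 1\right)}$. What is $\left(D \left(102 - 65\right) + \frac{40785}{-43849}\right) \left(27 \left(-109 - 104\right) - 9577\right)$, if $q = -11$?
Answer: $\frac{1034118464800}{2762487} \approx 3.7434 \cdot 10^{5}$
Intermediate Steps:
$D = - \frac{40}{63}$ ($D = \frac{51 - 11}{-45 + \left(-19 + 1\right)} = \frac{40}{-45 - 18} = \frac{40}{-63} = 40 \left(- \frac{1}{63}\right) = - \frac{40}{63} \approx -0.63492$)
$\left(D \left(102 - 65\right) + \frac{40785}{-43849}\right) \left(27 \left(-109 - 104\right) - 9577\right) = \left(- \frac{40 \left(102 - 65\right)}{63} + \frac{40785}{-43849}\right) \left(27 \left(-109 - 104\right) - 9577\right) = \left(\left(- \frac{40}{63}\right) 37 + 40785 \left(- \frac{1}{43849}\right)\right) \left(27 \left(-213\right) - 9577\right) = \left(- \frac{1480}{63} - \frac{40785}{43849}\right) \left(-5751 - 9577\right) = \left(- \frac{67465975}{2762487}\right) \left(-15328\right) = \frac{1034118464800}{2762487}$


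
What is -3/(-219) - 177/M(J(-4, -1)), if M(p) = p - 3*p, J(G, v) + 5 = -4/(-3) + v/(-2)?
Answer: -38744/1387 ≈ -27.934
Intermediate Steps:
J(G, v) = -11/3 - v/2 (J(G, v) = -5 + (-4/(-3) + v/(-2)) = -5 + (-4*(-1/3) + v*(-1/2)) = -5 + (4/3 - v/2) = -11/3 - v/2)
M(p) = -2*p
-3/(-219) - 177/M(J(-4, -1)) = -3/(-219) - 177*(-1/(2*(-11/3 - 1/2*(-1)))) = -3*(-1/219) - 177*(-1/(2*(-11/3 + 1/2))) = 1/73 - 177/((-2*(-19/6))) = 1/73 - 177/19/3 = 1/73 - 177*3/19 = 1/73 - 531/19 = -38744/1387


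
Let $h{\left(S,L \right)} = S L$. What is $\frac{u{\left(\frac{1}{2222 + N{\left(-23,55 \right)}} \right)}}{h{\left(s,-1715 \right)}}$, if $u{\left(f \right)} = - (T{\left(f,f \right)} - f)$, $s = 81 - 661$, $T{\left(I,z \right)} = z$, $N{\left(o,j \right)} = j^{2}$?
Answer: $0$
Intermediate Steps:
$s = -580$ ($s = 81 - 661 = -580$)
$u{\left(f \right)} = 0$ ($u{\left(f \right)} = - (f - f) = \left(-1\right) 0 = 0$)
$h{\left(S,L \right)} = L S$
$\frac{u{\left(\frac{1}{2222 + N{\left(-23,55 \right)}} \right)}}{h{\left(s,-1715 \right)}} = \frac{0}{\left(-1715\right) \left(-580\right)} = \frac{0}{994700} = 0 \cdot \frac{1}{994700} = 0$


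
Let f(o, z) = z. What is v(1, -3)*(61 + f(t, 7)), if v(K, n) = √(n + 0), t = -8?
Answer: 68*I*√3 ≈ 117.78*I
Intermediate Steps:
v(K, n) = √n
v(1, -3)*(61 + f(t, 7)) = √(-3)*(61 + 7) = (I*√3)*68 = 68*I*√3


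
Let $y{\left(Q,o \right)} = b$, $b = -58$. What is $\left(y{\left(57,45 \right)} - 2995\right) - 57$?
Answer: $-3110$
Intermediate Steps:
$y{\left(Q,o \right)} = -58$
$\left(y{\left(57,45 \right)} - 2995\right) - 57 = \left(-58 - 2995\right) - 57 = -3053 - 57 = -3110$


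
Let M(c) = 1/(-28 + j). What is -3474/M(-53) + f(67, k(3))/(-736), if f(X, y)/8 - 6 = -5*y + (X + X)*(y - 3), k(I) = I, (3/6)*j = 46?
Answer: -20454903/92 ≈ -2.2234e+5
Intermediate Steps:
j = 92 (j = 2*46 = 92)
M(c) = 1/64 (M(c) = 1/(-28 + 92) = 1/64)
f(X, y) = 48 - 40*y + 16*X*(-3 + y) (f(X, y) = 48 + 8*(-5*y + (X + X)*(y - 3)) = 48 + 8*(-5*y + (2*X)*(-3 + y)) = 48 + 8*(-5*y + 2*X*(-3 + y)) = 48 + (-40*y + 16*X*(-3 + y)) = 48 - 40*y + 16*X*(-3 + y))
-3474/M(-53) + f(67, k(3))/(-736) = -3474/1/64 + (48 - 48*67 - 40*3 + 16*67*3)/(-736) = -3474*64 + (48 - 3216 - 120 + 3216)*(-1/736) = -222336 - 72*(-1/736) = -222336 + 9/92 = -20454903/92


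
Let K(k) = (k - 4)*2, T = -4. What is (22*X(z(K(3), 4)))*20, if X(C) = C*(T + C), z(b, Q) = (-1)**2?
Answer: -1320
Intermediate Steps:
K(k) = -8 + 2*k (K(k) = (-4 + k)*2 = -8 + 2*k)
z(b, Q) = 1
X(C) = C*(-4 + C)
(22*X(z(K(3), 4)))*20 = (22*(1*(-4 + 1)))*20 = (22*(1*(-3)))*20 = (22*(-3))*20 = -66*20 = -1320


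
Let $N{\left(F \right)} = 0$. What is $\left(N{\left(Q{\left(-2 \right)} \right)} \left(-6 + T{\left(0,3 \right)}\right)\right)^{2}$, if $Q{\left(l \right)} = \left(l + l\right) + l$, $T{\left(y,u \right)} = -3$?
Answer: $0$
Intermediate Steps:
$Q{\left(l \right)} = 3 l$ ($Q{\left(l \right)} = 2 l + l = 3 l$)
$\left(N{\left(Q{\left(-2 \right)} \right)} \left(-6 + T{\left(0,3 \right)}\right)\right)^{2} = \left(0 \left(-6 - 3\right)\right)^{2} = \left(0 \left(-9\right)\right)^{2} = 0^{2} = 0$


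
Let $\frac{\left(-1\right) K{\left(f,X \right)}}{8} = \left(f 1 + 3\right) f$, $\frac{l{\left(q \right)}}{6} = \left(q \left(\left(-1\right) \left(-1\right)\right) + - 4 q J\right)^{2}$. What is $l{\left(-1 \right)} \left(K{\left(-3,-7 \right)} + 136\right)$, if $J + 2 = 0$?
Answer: $66096$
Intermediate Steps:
$J = -2$ ($J = -2 + 0 = -2$)
$l{\left(q \right)} = 486 q^{2}$ ($l{\left(q \right)} = 6 \left(q \left(\left(-1\right) \left(-1\right)\right) + - 4 q \left(-2\right)\right)^{2} = 6 \left(q 1 + 8 q\right)^{2} = 6 \left(q + 8 q\right)^{2} = 6 \left(9 q\right)^{2} = 6 \cdot 81 q^{2} = 486 q^{2}$)
$K{\left(f,X \right)} = - 8 f \left(3 + f\right)$ ($K{\left(f,X \right)} = - 8 \left(f 1 + 3\right) f = - 8 \left(f + 3\right) f = - 8 \left(3 + f\right) f = - 8 f \left(3 + f\right)$)
$l{\left(-1 \right)} \left(K{\left(-3,-7 \right)} + 136\right) = 486 \left(-1\right)^{2} \left(\left(-8\right) \left(-3\right) \left(3 - 3\right) + 136\right) = 486 \cdot 1 \left(\left(-8\right) \left(-3\right) 0 + 136\right) = 486 \left(0 + 136\right) = 486 \cdot 136 = 66096$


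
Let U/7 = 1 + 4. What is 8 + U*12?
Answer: 428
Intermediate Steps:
U = 35 (U = 7*(1 + 4) = 7*5 = 35)
8 + U*12 = 8 + 35*12 = 8 + 420 = 428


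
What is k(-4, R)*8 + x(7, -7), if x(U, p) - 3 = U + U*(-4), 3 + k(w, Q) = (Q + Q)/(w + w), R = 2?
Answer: -46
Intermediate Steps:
k(w, Q) = -3 + Q/w (k(w, Q) = -3 + (Q + Q)/(w + w) = -3 + (2*Q)/((2*w)) = -3 + (2*Q)*(1/(2*w)) = -3 + Q/w)
x(U, p) = 3 - 3*U (x(U, p) = 3 + (U + U*(-4)) = 3 + (U - 4*U) = 3 - 3*U)
k(-4, R)*8 + x(7, -7) = (-3 + 2/(-4))*8 + (3 - 3*7) = (-3 + 2*(-¼))*8 + (3 - 21) = (-3 - ½)*8 - 18 = -7/2*8 - 18 = -28 - 18 = -46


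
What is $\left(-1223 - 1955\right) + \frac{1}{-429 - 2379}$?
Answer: $- \frac{8923825}{2808} \approx -3178.0$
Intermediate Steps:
$\left(-1223 - 1955\right) + \frac{1}{-429 - 2379} = -3178 + \frac{1}{-2808} = -3178 - \frac{1}{2808} = - \frac{8923825}{2808}$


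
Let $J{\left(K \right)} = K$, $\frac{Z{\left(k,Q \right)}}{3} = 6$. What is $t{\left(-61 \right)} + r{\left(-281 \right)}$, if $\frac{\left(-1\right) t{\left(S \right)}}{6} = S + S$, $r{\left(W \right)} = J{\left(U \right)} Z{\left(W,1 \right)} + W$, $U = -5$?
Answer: $361$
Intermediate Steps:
$Z{\left(k,Q \right)} = 18$ ($Z{\left(k,Q \right)} = 3 \cdot 6 = 18$)
$r{\left(W \right)} = -90 + W$ ($r{\left(W \right)} = \left(-5\right) 18 + W = -90 + W$)
$t{\left(S \right)} = - 12 S$ ($t{\left(S \right)} = - 6 \left(S + S\right) = - 6 \cdot 2 S = - 12 S$)
$t{\left(-61 \right)} + r{\left(-281 \right)} = \left(-12\right) \left(-61\right) - 371 = 732 - 371 = 361$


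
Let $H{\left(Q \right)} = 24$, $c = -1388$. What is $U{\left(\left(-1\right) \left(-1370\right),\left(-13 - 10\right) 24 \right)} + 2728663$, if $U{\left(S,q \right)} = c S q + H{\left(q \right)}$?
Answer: $1052389807$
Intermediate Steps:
$U{\left(S,q \right)} = 24 - 1388 S q$ ($U{\left(S,q \right)} = - 1388 S q + 24 = 24 - 1388 S q$)
$U{\left(\left(-1\right) \left(-1370\right),\left(-13 - 10\right) 24 \right)} + 2728663 = \left(24 - 1388 \left(\left(-1\right) \left(-1370\right)\right) \left(-13 - 10\right) 24\right) + 2728663 = \left(24 - 1901560 \left(\left(-23\right) 24\right)\right) + 2728663 = \left(24 - 1901560 \left(-552\right)\right) + 2728663 = \left(24 + 1049661120\right) + 2728663 = 1049661144 + 2728663 = 1052389807$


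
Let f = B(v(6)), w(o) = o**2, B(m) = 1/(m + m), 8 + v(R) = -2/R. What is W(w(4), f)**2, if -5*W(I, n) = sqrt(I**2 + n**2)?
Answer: 640009/62500 ≈ 10.240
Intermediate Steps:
v(R) = -8 - 2/R
B(m) = 1/(2*m)
f = -3/50 (f = 1/(2*(-8 - 2/6)) = 1/(2*(-8 - 2*1/6)) = 1/(2*(-8 - 1/3)) = 1/(2*(-25/3)) = (1/2)*(-3/25) = -3/50 ≈ -0.060000)
W(I, n) = -sqrt(I**2 + n**2)/5
W(w(4), f)**2 = (-sqrt((4**2)**2 + (-3/50)**2)/5)**2 = (-sqrt(16**2 + 9/2500)/5)**2 = (-sqrt(256 + 9/2500)/5)**2 = (-sqrt(640009)/250)**2 = 640009/62500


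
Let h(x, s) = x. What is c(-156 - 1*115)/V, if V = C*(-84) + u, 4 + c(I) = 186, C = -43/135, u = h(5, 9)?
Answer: 8190/1429 ≈ 5.7313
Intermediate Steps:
u = 5
C = -43/135 (C = -43*1/135 = -43/135 ≈ -0.31852)
c(I) = 182 (c(I) = -4 + 186 = 182)
V = 1429/45 (V = -43/135*(-84) + 5 = 1204/45 + 5 = 1429/45 ≈ 31.756)
c(-156 - 1*115)/V = 182/(1429/45) = 182*(45/1429) = 8190/1429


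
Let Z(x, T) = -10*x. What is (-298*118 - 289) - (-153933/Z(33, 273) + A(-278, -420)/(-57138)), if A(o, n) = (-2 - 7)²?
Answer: -18813357129/523765 ≈ -35919.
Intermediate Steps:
A(o, n) = 81 (A(o, n) = (-9)² = 81)
(-298*118 - 289) - (-153933/Z(33, 273) + A(-278, -420)/(-57138)) = (-298*118 - 289) - (-153933/((-10*33)) + 81/(-57138)) = (-35164 - 289) - (-153933/(-330) + 81*(-1/57138)) = -35453 - (-153933*(-1/330) - 27/19046) = -35453 - (51311/110 - 27/19046) = -35453 - 1*244316584/523765 = -35453 - 244316584/523765 = -18813357129/523765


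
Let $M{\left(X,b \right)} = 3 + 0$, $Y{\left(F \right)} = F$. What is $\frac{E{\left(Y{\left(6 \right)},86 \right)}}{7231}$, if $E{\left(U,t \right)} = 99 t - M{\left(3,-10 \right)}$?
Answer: $\frac{8511}{7231} \approx 1.177$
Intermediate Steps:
$M{\left(X,b \right)} = 3$
$E{\left(U,t \right)} = -3 + 99 t$ ($E{\left(U,t \right)} = 99 t - 3 = -3 + 99 t$)
$\frac{E{\left(Y{\left(6 \right)},86 \right)}}{7231} = \frac{-3 + 99 \cdot 86}{7231} = \left(-3 + 8514\right) \frac{1}{7231} = 8511 \cdot \frac{1}{7231} = \frac{8511}{7231}$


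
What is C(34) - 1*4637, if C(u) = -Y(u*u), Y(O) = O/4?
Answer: -4926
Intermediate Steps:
Y(O) = O/4 (Y(O) = O*(1/4) = O/4)
C(u) = -u**2/4 (C(u) = -u*u/4 = -u**2/4)
C(34) - 1*4637 = -1/4*34**2 - 1*4637 = -1/4*1156 - 4637 = -289 - 4637 = -4926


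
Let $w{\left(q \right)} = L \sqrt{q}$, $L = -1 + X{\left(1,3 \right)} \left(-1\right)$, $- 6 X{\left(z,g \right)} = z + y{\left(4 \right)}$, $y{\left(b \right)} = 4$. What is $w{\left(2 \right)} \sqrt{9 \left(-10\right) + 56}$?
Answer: $- \frac{i \sqrt{17}}{3} \approx - 1.3744 i$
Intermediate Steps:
$X{\left(z,g \right)} = - \frac{2}{3} - \frac{z}{6}$ ($X{\left(z,g \right)} = - \frac{z + 4}{6} = - \frac{4 + z}{6} = - \frac{2}{3} - \frac{z}{6}$)
$L = - \frac{1}{6}$ ($L = -1 + \left(- \frac{2}{3} - \frac{1}{6}\right) \left(-1\right) = -1 - - \frac{5}{6} = -1 + \frac{5}{6} = - \frac{1}{6} \approx -0.16667$)
$w{\left(q \right)} = - \frac{\sqrt{q}}{6}$
$w{\left(2 \right)} \sqrt{9 \left(-10\right) + 56} = - \frac{\sqrt{2}}{6} \sqrt{9 \left(-10\right) + 56} = - \frac{\sqrt{2}}{6} \sqrt{-90 + 56} = - \frac{\sqrt{2}}{6} \sqrt{-34} = - \frac{\sqrt{2}}{6} i \sqrt{34} = - \frac{i \sqrt{17}}{3}$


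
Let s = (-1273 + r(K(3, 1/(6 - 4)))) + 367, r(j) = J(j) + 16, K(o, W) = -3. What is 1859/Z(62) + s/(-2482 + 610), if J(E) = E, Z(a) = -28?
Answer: -863761/13104 ≈ -65.916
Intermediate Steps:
r(j) = 16 + j (r(j) = j + 16 = 16 + j)
s = -893 (s = (-1273 + (16 - 3)) + 367 = (-1273 + 13) + 367 = -1260 + 367 = -893)
1859/Z(62) + s/(-2482 + 610) = 1859/(-28) - 893/(-2482 + 610) = 1859*(-1/28) - 893/(-1872) = -1859/28 - 893*(-1/1872) = -1859/28 + 893/1872 = -863761/13104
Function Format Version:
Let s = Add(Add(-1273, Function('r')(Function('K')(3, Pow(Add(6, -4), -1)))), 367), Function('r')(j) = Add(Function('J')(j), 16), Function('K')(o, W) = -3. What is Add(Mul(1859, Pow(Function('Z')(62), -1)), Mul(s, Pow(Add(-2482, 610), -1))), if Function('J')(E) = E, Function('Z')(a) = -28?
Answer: Rational(-863761, 13104) ≈ -65.916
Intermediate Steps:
Function('r')(j) = Add(16, j) (Function('r')(j) = Add(j, 16) = Add(16, j))
s = -893 (s = Add(Add(-1273, Add(16, -3)), 367) = Add(Add(-1273, 13), 367) = Add(-1260, 367) = -893)
Add(Mul(1859, Pow(Function('Z')(62), -1)), Mul(s, Pow(Add(-2482, 610), -1))) = Add(Mul(1859, Pow(-28, -1)), Mul(-893, Pow(Add(-2482, 610), -1))) = Add(Mul(1859, Rational(-1, 28)), Mul(-893, Pow(-1872, -1))) = Add(Rational(-1859, 28), Mul(-893, Rational(-1, 1872))) = Add(Rational(-1859, 28), Rational(893, 1872)) = Rational(-863761, 13104)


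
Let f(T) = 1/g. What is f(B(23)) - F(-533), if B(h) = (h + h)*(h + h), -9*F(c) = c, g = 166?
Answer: -88469/1494 ≈ -59.216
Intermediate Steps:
F(c) = -c/9
B(h) = 4*h**2 (B(h) = (2*h)*(2*h) = 4*h**2)
f(T) = 1/166
f(B(23)) - F(-533) = 1/166 - (-1)*(-533)/9 = 1/166 - 1*533/9 = 1/166 - 533/9 = -88469/1494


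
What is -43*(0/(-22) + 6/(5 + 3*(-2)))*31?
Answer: 7998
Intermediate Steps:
-43*(0/(-22) + 6/(5 + 3*(-2)))*31 = -43*(0*(-1/22) + 6/(5 - 6))*31 = -43*(0 + 6/(-1))*31 = -43*(0 + 6*(-1))*31 = -43*(0 - 6)*31 = -43*(-6)*31 = 258*31 = 7998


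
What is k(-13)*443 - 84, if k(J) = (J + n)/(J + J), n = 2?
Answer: 2689/26 ≈ 103.42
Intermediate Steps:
k(J) = (2 + J)/(2*J) (k(J) = (J + 2)/(J + J) = (2 + J)/((2*J)) = (2 + J)*(1/(2*J)) = (2 + J)/(2*J))
k(-13)*443 - 84 = ((½)*(2 - 13)/(-13))*443 - 84 = ((½)*(-1/13)*(-11))*443 - 84 = (11/26)*443 - 84 = 4873/26 - 84 = 2689/26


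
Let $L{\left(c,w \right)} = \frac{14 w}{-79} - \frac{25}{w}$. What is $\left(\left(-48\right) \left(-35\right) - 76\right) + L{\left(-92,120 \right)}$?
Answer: $\frac{3000469}{1896} \approx 1582.5$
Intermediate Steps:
$L{\left(c,w \right)} = - \frac{25}{w} - \frac{14 w}{79}$ ($L{\left(c,w \right)} = 14 w \left(- \frac{1}{79}\right) - \frac{25}{w} = - \frac{14 w}{79} - \frac{25}{w} = - \frac{25}{w} - \frac{14 w}{79}$)
$\left(\left(-48\right) \left(-35\right) - 76\right) + L{\left(-92,120 \right)} = \left(\left(-48\right) \left(-35\right) - 76\right) - \left(\frac{1680}{79} + \frac{25}{120}\right) = \left(1680 - 76\right) - \frac{40715}{1896} = 1604 - \frac{40715}{1896} = \frac{3000469}{1896}$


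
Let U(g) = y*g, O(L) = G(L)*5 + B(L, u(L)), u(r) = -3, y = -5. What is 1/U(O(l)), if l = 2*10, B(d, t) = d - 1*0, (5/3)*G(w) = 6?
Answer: -1/190 ≈ -0.0052632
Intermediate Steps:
G(w) = 18/5 (G(w) = (⅗)*6 = 18/5)
B(d, t) = d (B(d, t) = d + 0 = d)
l = 20
O(L) = 18 + L (O(L) = (18/5)*5 + L = 18 + L)
U(g) = -5*g
1/U(O(l)) = 1/(-5*(18 + 20)) = 1/(-5*38) = 1/(-190) = -1/190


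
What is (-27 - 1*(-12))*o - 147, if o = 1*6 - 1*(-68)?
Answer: -1257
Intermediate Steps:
o = 74 (o = 6 + 68 = 74)
(-27 - 1*(-12))*o - 147 = (-27 - 1*(-12))*74 - 147 = (-27 + 12)*74 - 147 = -15*74 - 147 = -1110 - 147 = -1257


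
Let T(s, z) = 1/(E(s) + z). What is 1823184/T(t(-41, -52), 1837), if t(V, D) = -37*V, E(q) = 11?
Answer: 3369244032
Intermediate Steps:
T(s, z) = 1/(11 + z)
1823184/T(t(-41, -52), 1837) = 1823184/(1/(11 + 1837)) = 1823184/(1/1848) = 1823184*1848 = 3369244032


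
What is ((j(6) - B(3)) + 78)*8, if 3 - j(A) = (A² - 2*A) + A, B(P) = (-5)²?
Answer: 208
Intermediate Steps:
B(P) = 25
j(A) = 3 + A - A² (j(A) = 3 - ((A² - 2*A) + A) = 3 - (A² - A) = 3 + (A - A²) = 3 + A - A²)
((j(6) - B(3)) + 78)*8 = (((3 + 6 - 1*6²) - 1*25) + 78)*8 = (((3 + 6 - 1*36) - 25) + 78)*8 = (((3 + 6 - 36) - 25) + 78)*8 = ((-27 - 25) + 78)*8 = (-52 + 78)*8 = 26*8 = 208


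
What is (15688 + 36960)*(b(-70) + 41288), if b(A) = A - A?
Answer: 2173730624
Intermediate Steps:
b(A) = 0
(15688 + 36960)*(b(-70) + 41288) = (15688 + 36960)*(0 + 41288) = 52648*41288 = 2173730624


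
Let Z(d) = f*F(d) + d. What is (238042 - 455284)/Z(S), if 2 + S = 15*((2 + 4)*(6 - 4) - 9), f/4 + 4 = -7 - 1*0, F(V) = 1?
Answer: 217242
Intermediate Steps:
f = -44 (f = -16 + 4*(-7 - 1*0) = -16 + 4*(-7 + 0) = -16 + 4*(-7) = -16 - 28 = -44)
S = 43 (S = -2 + 15*((2 + 4)*(6 - 4) - 9) = -2 + 15*(6*2 - 9) = -2 + 15*(12 - 9) = -2 + 15*3 = -2 + 45 = 43)
Z(d) = -44 + d (Z(d) = -44*1 + d = -44 + d)
(238042 - 455284)/Z(S) = (238042 - 455284)/(-44 + 43) = -217242/(-1) = -217242*(-1) = 217242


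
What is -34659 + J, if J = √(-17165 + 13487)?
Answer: -34659 + I*√3678 ≈ -34659.0 + 60.647*I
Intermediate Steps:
J = I*√3678 (J = √(-3678) = I*√3678 ≈ 60.646*I)
-34659 + J = -34659 + I*√3678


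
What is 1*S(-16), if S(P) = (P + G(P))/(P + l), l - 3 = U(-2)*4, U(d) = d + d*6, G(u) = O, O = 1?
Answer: 5/23 ≈ 0.21739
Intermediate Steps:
G(u) = 1
U(d) = 7*d (U(d) = d + 6*d = 7*d)
l = -53 (l = 3 + (7*(-2))*4 = 3 - 14*4 = 3 - 56 = -53)
S(P) = (1 + P)/(-53 + P) (S(P) = (P + 1)/(P - 53) = (1 + P)/(-53 + P))
1*S(-16) = 1*((1 - 16)/(-53 - 16)) = 1*(-15/(-69)) = 1*(-1/69*(-15)) = 1*(5/23) = 5/23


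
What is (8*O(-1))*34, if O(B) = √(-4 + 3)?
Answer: 272*I ≈ 272.0*I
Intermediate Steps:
O(B) = I (O(B) = √(-1) = I)
(8*O(-1))*34 = (8*I)*34 = 272*I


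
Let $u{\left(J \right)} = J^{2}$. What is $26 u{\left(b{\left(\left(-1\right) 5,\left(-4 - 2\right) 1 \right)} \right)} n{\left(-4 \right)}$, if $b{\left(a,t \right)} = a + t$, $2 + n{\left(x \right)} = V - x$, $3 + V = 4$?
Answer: $9438$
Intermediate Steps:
$V = 1$ ($V = -3 + 4 = 1$)
$n{\left(x \right)} = -1 - x$ ($n{\left(x \right)} = -2 - \left(-1 + x\right) = -1 - x$)
$26 u{\left(b{\left(\left(-1\right) 5,\left(-4 - 2\right) 1 \right)} \right)} n{\left(-4 \right)} = 26 \left(\left(-1\right) 5 + \left(-4 - 2\right) 1\right)^{2} \left(-1 - -4\right) = 26 \left(-5 - 6\right)^{2} \left(-1 + 4\right) = 26 \left(-5 - 6\right)^{2} \cdot 3 = 26 \left(-11\right)^{2} \cdot 3 = 26 \cdot 121 \cdot 3 = 3146 \cdot 3 = 9438$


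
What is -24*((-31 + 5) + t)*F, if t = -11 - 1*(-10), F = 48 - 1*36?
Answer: 7776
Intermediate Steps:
F = 12 (F = 48 - 36 = 12)
t = -1 (t = -11 + 10 = -1)
-24*((-31 + 5) + t)*F = -24*((-31 + 5) - 1)*12 = -24*(-26 - 1)*12 = -24*(-27)*12 = -(-648)*12 = -1*(-7776) = 7776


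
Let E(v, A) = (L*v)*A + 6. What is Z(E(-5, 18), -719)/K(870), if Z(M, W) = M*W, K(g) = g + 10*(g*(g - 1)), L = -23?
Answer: -248774/1260195 ≈ -0.19741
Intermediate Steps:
K(g) = g + 10*g*(-1 + g) (K(g) = g + 10*(g*(-1 + g)) = g + 10*g*(-1 + g))
E(v, A) = 6 - 23*A*v (E(v, A) = (-23*v)*A + 6 = -23*A*v + 6 = 6 - 23*A*v)
Z(E(-5, 18), -719)/K(870) = ((6 - 23*18*(-5))*(-719))/((870*(-9 + 10*870))) = ((6 + 2070)*(-719))/((870*(-9 + 8700))) = (2076*(-719))/((870*8691)) = -1492644/7561170 = -1492644*1/7561170 = -248774/1260195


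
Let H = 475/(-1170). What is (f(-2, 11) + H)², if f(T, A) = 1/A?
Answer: 657721/6625476 ≈ 0.099272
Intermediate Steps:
H = -95/234 (H = 475*(-1/1170) = -95/234 ≈ -0.40598)
(f(-2, 11) + H)² = (1/11 - 95/234)² = (-811/2574)² = 657721/6625476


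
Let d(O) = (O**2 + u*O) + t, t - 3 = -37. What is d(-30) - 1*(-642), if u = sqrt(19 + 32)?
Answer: 1508 - 30*sqrt(51) ≈ 1293.8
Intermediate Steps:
t = -34 (t = 3 - 37 = -34)
u = sqrt(51) ≈ 7.1414
d(O) = -34 + O**2 + O*sqrt(51) (d(O) = (O**2 + sqrt(51)*O) - 34 = (O**2 + O*sqrt(51)) - 34 = -34 + O**2 + O*sqrt(51))
d(-30) - 1*(-642) = (-34 + (-30)**2 - 30*sqrt(51)) - 1*(-642) = (-34 + 900 - 30*sqrt(51)) + 642 = (866 - 30*sqrt(51)) + 642 = 1508 - 30*sqrt(51)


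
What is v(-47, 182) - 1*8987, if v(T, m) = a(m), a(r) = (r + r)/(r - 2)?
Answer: -404324/45 ≈ -8985.0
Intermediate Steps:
a(r) = 2*r/(-2 + r) (a(r) = (2*r)/(-2 + r) = 2*r/(-2 + r))
v(T, m) = 2*m/(-2 + m)
v(-47, 182) - 1*8987 = 2*182/(-2 + 182) - 1*8987 = 2*182/180 - 8987 = 2*182*(1/180) - 8987 = 91/45 - 8987 = -404324/45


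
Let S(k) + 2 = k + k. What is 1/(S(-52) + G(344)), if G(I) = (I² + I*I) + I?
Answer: 1/236910 ≈ 4.2210e-6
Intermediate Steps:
S(k) = -2 + 2*k (S(k) = -2 + (k + k) = -2 + 2*k)
G(I) = I + 2*I² (G(I) = (I² + I²) + I = 2*I² + I = I + 2*I²)
1/(S(-52) + G(344)) = 1/((-2 + 2*(-52)) + 344*(1 + 2*344)) = 1/((-2 - 104) + 344*(1 + 688)) = 1/(-106 + 344*689) = 1/(-106 + 237016) = 1/236910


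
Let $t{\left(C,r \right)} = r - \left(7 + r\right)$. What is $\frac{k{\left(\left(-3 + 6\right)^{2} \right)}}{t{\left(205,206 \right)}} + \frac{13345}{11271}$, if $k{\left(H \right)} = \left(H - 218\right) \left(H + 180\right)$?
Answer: $\frac{3742094}{663} \approx 5644.2$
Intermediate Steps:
$t{\left(C,r \right)} = -7$
$k{\left(H \right)} = \left(-218 + H\right) \left(180 + H\right)$
$\frac{k{\left(\left(-3 + 6\right)^{2} \right)}}{t{\left(205,206 \right)}} + \frac{13345}{11271} = \frac{-39240 + \left(\left(-3 + 6\right)^{2}\right)^{2} - 38 \left(-3 + 6\right)^{2}}{-7} + \frac{13345}{11271} = \left(-39240 + \left(3^{2}\right)^{2} - 38 \cdot 3^{2}\right) \left(- \frac{1}{7}\right) + 13345 \cdot \frac{1}{11271} = \left(-39240 + 9^{2} - 342\right) \left(- \frac{1}{7}\right) + \frac{785}{663} = \left(-39240 + 81 - 342\right) \left(- \frac{1}{7}\right) + \frac{785}{663} = \left(-39501\right) \left(- \frac{1}{7}\right) + \frac{785}{663} = 5643 + \frac{785}{663} = \frac{3742094}{663}$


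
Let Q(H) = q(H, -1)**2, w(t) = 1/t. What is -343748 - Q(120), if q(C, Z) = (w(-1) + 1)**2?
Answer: -343748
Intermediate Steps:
q(C, Z) = 0 (q(C, Z) = (1/(-1) + 1)**2 = (-1 + 1)**2 = 0**2 = 0)
Q(H) = 0 (Q(H) = 0**2 = 0)
-343748 - Q(120) = -343748 - 1*0 = -343748 + 0 = -343748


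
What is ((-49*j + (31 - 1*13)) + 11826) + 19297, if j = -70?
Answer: 34571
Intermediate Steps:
((-49*j + (31 - 1*13)) + 11826) + 19297 = ((-49*(-70) + (31 - 1*13)) + 11826) + 19297 = ((3430 + (31 - 13)) + 11826) + 19297 = ((3430 + 18) + 11826) + 19297 = (3448 + 11826) + 19297 = 15274 + 19297 = 34571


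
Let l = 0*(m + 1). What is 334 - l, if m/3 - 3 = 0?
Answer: 334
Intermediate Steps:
m = 9 (m = 9 + 3*0 = 9 + 0 = 9)
l = 0 (l = 0*(9 + 1) = 0*10 = 0)
334 - l = 334 - 1*0 = 334 + 0 = 334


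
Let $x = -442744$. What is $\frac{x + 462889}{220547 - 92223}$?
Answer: $\frac{20145}{128324} \approx 0.15699$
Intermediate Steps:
$\frac{x + 462889}{220547 - 92223} = \frac{-442744 + 462889}{220547 - 92223} = \frac{20145}{128324}$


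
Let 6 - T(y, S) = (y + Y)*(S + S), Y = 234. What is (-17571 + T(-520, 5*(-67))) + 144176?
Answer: -65009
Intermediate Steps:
T(y, S) = 6 - 2*S*(234 + y) (T(y, S) = 6 - (y + 234)*(S + S) = 6 - (234 + y)*2*S = 6 - 2*S*(234 + y))
(-17571 + T(-520, 5*(-67))) + 144176 = (-17571 + (6 - 2340*(-67) - 2*5*(-67)*(-520))) + 144176 = (-17571 + (6 - 468*(-335) - 2*(-335)*(-520))) + 144176 = (-17571 + (6 + 156780 - 348400)) + 144176 = (-17571 - 191614) + 144176 = -209185 + 144176 = -65009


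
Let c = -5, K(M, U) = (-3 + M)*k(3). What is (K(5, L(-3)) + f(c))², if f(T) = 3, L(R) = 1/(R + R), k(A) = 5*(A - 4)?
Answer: 49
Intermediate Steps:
k(A) = -20 + 5*A (k(A) = 5*(-4 + A) = -20 + 5*A)
L(R) = 1/(2*R)
K(M, U) = 15 - 5*M (K(M, U) = (-3 + M)*(-20 + 5*3) = (-3 + M)*(-20 + 15) = (-3 + M)*(-5) = 15 - 5*M)
(K(5, L(-3)) + f(c))² = ((15 - 5*5) + 3)² = ((15 - 25) + 3)² = (-10 + 3)² = (-7)² = 49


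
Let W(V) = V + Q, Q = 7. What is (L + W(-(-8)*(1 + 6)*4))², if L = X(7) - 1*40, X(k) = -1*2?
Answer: 35721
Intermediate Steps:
X(k) = -2
W(V) = 7 + V (W(V) = V + 7 = 7 + V)
L = -42 (L = -2 - 1*40 = -2 - 40 = -42)
(L + W(-(-8)*(1 + 6)*4))² = (-42 + (7 - (-8)*(1 + 6)*4))² = (-42 + (7 - (-8)*7*4))² = (-42 + (7 - 2*(-28)*4))² = (-42 + (7 + 56*4))² = (-42 + (7 + 224))² = (-42 + 231)² = 189² = 35721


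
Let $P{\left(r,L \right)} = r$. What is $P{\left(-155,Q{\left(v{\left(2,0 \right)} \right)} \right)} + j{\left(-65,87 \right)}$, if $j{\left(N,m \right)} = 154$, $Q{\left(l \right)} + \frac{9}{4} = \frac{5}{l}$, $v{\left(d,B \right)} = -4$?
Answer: $-1$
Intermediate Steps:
$Q{\left(l \right)} = - \frac{9}{4} + \frac{5}{l}$
$P{\left(-155,Q{\left(v{\left(2,0 \right)} \right)} \right)} + j{\left(-65,87 \right)} = -155 + 154 = -1$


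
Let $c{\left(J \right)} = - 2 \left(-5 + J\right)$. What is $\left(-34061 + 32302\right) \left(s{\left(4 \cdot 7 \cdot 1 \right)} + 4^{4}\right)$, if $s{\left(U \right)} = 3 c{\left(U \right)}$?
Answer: $-207562$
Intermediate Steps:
$c{\left(J \right)} = 10 - 2 J$
$s{\left(U \right)} = 30 - 6 U$ ($s{\left(U \right)} = 3 \left(10 - 2 U\right) = 30 - 6 U$)
$\left(-34061 + 32302\right) \left(s{\left(4 \cdot 7 \cdot 1 \right)} + 4^{4}\right) = \left(-34061 + 32302\right) \left(\left(30 - 6 \cdot 4 \cdot 7 \cdot 1\right) + 4^{4}\right) = - 1759 \left(\left(30 - 6 \cdot 28 \cdot 1\right) + 256\right) = - 1759 \left(\left(30 - 168\right) + 256\right) = - 1759 \left(-138 + 256\right) = \left(-1759\right) 118 = -207562$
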